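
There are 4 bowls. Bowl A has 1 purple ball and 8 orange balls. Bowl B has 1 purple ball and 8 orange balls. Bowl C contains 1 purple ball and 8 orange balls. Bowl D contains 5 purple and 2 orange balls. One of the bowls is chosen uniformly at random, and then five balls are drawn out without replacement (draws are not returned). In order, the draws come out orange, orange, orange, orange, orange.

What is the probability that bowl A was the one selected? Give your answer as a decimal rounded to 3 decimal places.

0.333

Compute the likelihood of the observed sequence for each case: P(data | bowl A) = (8/9)(7/8)(6/7)(5/6)(4/5) = 4/9; P(data | bowl B) = (8/9)(7/8)(6/7)(5/6)(4/5) = 4/9; P(data | bowl C) = (8/9)(7/8)(6/7)(5/6)(4/5) = 4/9; P(data | bowl D) = (2/7)(1/6)(0/5) = 0.
Weighting by the prior gives 1/4 · 4/9 = 1/9, 1/4 · 4/9 = 1/9, 1/4 · 4/9 = 1/9, 1/4 · 0 = 0; with total 1/3.
By Bayes' rule, P(bowl A | data) = (1/9) / (1/3) = 1/3.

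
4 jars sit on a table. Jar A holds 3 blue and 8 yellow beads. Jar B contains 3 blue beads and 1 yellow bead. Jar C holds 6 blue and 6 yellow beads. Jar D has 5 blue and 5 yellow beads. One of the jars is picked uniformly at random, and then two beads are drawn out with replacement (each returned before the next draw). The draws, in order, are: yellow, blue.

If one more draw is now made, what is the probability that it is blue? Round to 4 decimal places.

For each hypothesis, P(data | H) works out to: P(data | jar A) = (8/11)(3/11) = 0.19835; P(data | jar B) = (1/4)(3/4) = 0.1875; P(data | jar C) = (6/12)(6/12) = 0.25; P(data | jar D) = (5/10)(5/10) = 0.25.
Multiplying each by its prior: 1/4 · 0.19835 = 0.049587, 1/4 · 0.1875 = 0.046875, 1/4 · 0.25 = 0.0625, 1/4 · 0.25 = 0.0625; summing to 0.22146.
The posterior is then P(jar A | data) = 0.22391, P(jar B | data) = 0.21166, P(jar C | data) = 0.28222, P(jar D | data) = 0.28222.
So P(blue next | data) = Σ P(blue next | H) P(H | data) = (3/11)(0.22391) + (3/4)(0.21166) + (1/2)(0.28222) + (1/2)(0.28222) = 0.50203.

0.5020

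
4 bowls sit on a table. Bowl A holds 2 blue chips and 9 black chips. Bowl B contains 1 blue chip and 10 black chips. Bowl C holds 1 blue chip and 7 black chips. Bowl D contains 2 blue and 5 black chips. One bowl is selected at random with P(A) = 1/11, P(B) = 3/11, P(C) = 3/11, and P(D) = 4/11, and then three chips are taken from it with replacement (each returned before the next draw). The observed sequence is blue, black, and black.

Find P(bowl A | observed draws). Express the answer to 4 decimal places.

The likelihood of the observed sequence under each hypothesis: P(data | bowl A) = (2/11)(9/11)(9/11) = 0.12171; P(data | bowl B) = (1/11)(10/11)(10/11) = 0.075131; P(data | bowl C) = (1/8)(7/8)(7/8) = 0.095703; P(data | bowl D) = (2/7)(5/7)(5/7) = 0.14577.
The prior-weighted likelihoods are 1/11 · 0.12171 = 0.011065, 3/11 · 0.075131 = 0.02049, 3/11 · 0.095703 = 0.026101, 4/11 · 0.14577 = 0.053008; summing to 0.11066.
Hence P(bowl A | data) = (0.011065) / (0.11066) = 0.099985.

0.1000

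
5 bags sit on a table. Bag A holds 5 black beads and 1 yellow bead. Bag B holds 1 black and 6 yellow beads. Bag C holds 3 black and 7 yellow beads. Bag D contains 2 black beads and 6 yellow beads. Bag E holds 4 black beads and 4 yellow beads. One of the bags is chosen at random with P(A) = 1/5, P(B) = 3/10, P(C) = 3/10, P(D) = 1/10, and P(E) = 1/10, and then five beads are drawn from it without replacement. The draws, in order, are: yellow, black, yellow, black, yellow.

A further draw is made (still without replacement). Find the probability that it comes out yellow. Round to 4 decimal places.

0.7368

For each hypothesis, P(data | H) works out to: P(data | bag A) = (1/6)(5/5)(0/4) = 0; P(data | bag B) = (6/7)(1/6)(5/5)(0/4) = 0; P(data | bag C) = (7/10)(3/9)(6/8)(2/7)(5/6) = 0.041667; P(data | bag D) = (6/8)(2/7)(5/6)(1/5)(4/4) = 0.035714; P(data | bag E) = (4/8)(4/7)(3/6)(3/5)(2/4) = 0.042857.
Multiplying each by its prior: 1/5 · 0 = 0, 3/10 · 0 = 0, 3/10 · 0.041667 = 0.0125, 1/10 · 0.035714 = 0.0035714, 1/10 · 0.042857 = 0.0042857; these sum to 0.020357.
Dividing through by the total gives posterior P(bag A | data) = 0, P(bag B | data) = 0, P(bag C | data) = 0.61404, P(bag D | data) = 0.17544, P(bag E | data) = 0.21053.
So P(yellow next | data) = Σ P(yellow next | H) P(H | data) = (4/5)(0.61404) + (1)(0.17544) + (1/3)(0.21053) = 0.73684.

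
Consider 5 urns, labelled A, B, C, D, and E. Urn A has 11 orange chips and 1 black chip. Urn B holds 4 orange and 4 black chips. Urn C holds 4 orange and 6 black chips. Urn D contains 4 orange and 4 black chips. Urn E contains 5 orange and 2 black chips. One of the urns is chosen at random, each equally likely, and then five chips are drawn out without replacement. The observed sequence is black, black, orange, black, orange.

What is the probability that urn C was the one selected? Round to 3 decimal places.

0.357

The likelihood of the observed sequence under each hypothesis: P(data | urn A) = (1/12)(0/11) = 0; P(data | urn B) = (4/8)(3/7)(4/6)(2/5)(3/4) = 3/70; P(data | urn C) = (6/10)(5/9)(4/8)(4/7)(3/6) = 1/21; P(data | urn D) = (4/8)(3/7)(4/6)(2/5)(3/4) = 3/70; P(data | urn E) = (2/7)(1/6)(5/5)(0/4) = 0.
Weighting by the prior gives 1/5 · 0 = 0, 1/5 · 3/70 = 3/350, 1/5 · 1/21 = 1/105, 1/5 · 3/70 = 3/350, 1/5 · 0 = 0; with total 2/75.
So P(urn C | data) = (1/105) / (2/75) = 5/14.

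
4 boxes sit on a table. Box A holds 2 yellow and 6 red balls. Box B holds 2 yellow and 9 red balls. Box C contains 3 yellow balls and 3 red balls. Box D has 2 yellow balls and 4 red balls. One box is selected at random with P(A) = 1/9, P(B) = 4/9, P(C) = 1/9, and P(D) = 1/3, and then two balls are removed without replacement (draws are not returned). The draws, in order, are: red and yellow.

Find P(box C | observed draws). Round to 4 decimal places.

For each hypothesis, P(data | H) works out to: P(data | box A) = (6/8)(2/7) = 0.21429; P(data | box B) = (9/11)(2/10) = 0.16364; P(data | box C) = (3/6)(3/5) = 0.3; P(data | box D) = (4/6)(2/5) = 0.26667.
Multiplying each by its prior: 1/9 · 0.21429 = 0.02381, 4/9 · 0.16364 = 0.072727, 1/9 · 0.3 = 0.033333, 1/3 · 0.26667 = 0.088889; summing to 0.21876.
So P(box C | data) = (0.033333) / (0.21876) = 0.15237.

0.1524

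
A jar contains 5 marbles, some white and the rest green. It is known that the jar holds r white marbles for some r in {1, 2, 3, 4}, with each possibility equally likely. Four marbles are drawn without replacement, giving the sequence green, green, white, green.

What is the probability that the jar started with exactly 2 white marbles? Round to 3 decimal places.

The likelihood of the observed sequence under each hypothesis: P(data | r = 1) = (4/5)(3/4)(1/3)(2/2) = 1/5; P(data | r = 2) = (3/5)(2/4)(2/3)(1/2) = 1/10; P(data | r = 3) = (2/5)(1/4)(3/3)(0/2) = 0; P(data | r = 4) = (1/5)(0/4) = 0.
Multiplying each by its prior: 1/4 · 1/5 = 1/20, 1/4 · 1/10 = 1/40, 1/4 · 0 = 0, 1/4 · 0 = 0; summing to 3/40.
By Bayes' rule, P(r = 2 | data) = (1/40) / (3/40) = 1/3.

0.333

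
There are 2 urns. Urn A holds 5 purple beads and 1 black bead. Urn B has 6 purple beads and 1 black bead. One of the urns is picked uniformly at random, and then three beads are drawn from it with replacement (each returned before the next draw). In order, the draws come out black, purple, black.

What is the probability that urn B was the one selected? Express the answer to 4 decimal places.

Compute the likelihood of the observed sequence for each case: P(data | urn A) = (1/6)(5/6)(1/6) = 0.023148; P(data | urn B) = (1/7)(6/7)(1/7) = 0.017493.
The prior-weighted likelihoods are 1/2 · 0.023148 = 0.011574, 1/2 · 0.017493 = 0.0087464; summing to 0.02032.
Therefore the posterior P(urn B | data) = (0.0087464) / (0.02032) = 0.43042.

0.4304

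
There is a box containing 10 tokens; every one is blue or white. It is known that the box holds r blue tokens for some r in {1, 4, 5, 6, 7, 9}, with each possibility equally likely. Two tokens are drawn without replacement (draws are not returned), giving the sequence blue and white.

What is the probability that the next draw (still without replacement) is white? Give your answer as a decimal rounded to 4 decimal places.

0.4531

For each hypothesis, P(data | H) works out to: P(data | r = 1) = (1/10)(9/9) = 1/10; P(data | r = 4) = (4/10)(6/9) = 4/15; P(data | r = 5) = (5/10)(5/9) = 5/18; P(data | r = 6) = (6/10)(4/9) = 4/15; P(data | r = 7) = (7/10)(3/9) = 7/30; P(data | r = 9) = (9/10)(1/9) = 1/10.
The prior-weighted likelihoods are 1/6 · 1/10 = 1/60, 1/6 · 4/15 = 2/45, 1/6 · 5/18 = 5/108, 1/6 · 4/15 = 2/45, 1/6 · 7/30 = 7/180, 1/6 · 1/10 = 1/60; these sum to 28/135.
The posterior is then P(r = 1 | data) = 9/112, P(r = 4 | data) = 3/14, P(r = 5 | data) = 25/112, P(r = 6 | data) = 3/14, P(r = 7 | data) = 3/16, P(r = 9 | data) = 9/112.
So P(white next | data) = Σ P(white next | H) P(H | data) = (1)(9/112) + (5/8)(3/14) + (1/2)(25/112) + (3/8)(3/14) + (1/4)(3/16) + (0)(9/112) = 29/64.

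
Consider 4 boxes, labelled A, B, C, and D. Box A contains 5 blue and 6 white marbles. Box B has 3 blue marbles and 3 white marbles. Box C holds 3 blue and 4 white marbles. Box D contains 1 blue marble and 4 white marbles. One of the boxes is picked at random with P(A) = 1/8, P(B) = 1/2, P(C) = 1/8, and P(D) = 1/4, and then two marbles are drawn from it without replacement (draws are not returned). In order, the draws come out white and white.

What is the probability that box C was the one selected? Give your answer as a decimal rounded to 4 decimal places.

Compute the likelihood of the observed sequence for each case: P(data | box A) = (6/11)(5/10) = 3/11; P(data | box B) = (3/6)(2/5) = 1/5; P(data | box C) = (4/7)(3/6) = 2/7; P(data | box D) = (4/5)(3/4) = 3/5.
The prior-weighted likelihoods are 1/8 · 3/11 = 3/88, 1/2 · 1/5 = 1/10, 1/8 · 2/7 = 1/28, 1/4 · 3/5 = 3/20; with total 197/616.
Hence P(box C | data) = (1/28) / (197/616) = 22/197.

0.1117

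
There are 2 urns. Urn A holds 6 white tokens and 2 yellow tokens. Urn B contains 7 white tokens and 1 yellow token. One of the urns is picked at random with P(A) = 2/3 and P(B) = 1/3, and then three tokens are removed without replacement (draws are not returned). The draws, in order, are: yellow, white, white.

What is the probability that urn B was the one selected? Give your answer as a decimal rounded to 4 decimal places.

For each hypothesis, P(data | H) works out to: P(data | urn A) = (2/8)(6/7)(5/6) = 5/28; P(data | urn B) = (1/8)(7/7)(6/6) = 1/8.
The prior-weighted likelihoods are 2/3 · 5/28 = 5/42, 1/3 · 1/8 = 1/24; with total 9/56.
Therefore the posterior P(urn B | data) = (1/24) / (9/56) = 7/27.

0.2593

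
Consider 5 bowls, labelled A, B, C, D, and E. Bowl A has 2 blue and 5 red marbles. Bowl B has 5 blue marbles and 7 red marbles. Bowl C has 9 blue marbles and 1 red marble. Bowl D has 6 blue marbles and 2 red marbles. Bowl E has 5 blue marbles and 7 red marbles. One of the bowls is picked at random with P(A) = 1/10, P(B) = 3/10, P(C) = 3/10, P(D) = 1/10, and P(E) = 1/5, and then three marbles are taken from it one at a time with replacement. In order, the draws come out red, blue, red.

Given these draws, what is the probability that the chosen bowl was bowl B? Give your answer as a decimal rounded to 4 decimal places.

0.4581

Under each hypothesis, the probability of the observed sequence is: P(data | bowl A) = (5/7)(2/7)(5/7) = 0.14577; P(data | bowl B) = (7/12)(5/12)(7/12) = 0.14178; P(data | bowl C) = (1/10)(9/10)(1/10) = 0.009; P(data | bowl D) = (2/8)(6/8)(2/8) = 0.046875; P(data | bowl E) = (7/12)(5/12)(7/12) = 0.14178.
Multiplying each by its prior: 1/10 · 0.14577 = 0.014577, 3/10 · 0.14178 = 0.042535, 3/10 · 0.009 = 0.0027, 1/10 · 0.046875 = 0.0046875, 1/5 · 0.14178 = 0.028356; summing to 0.092856.
By Bayes' rule, P(bowl B | data) = (0.042535) / (0.092856) = 0.45807.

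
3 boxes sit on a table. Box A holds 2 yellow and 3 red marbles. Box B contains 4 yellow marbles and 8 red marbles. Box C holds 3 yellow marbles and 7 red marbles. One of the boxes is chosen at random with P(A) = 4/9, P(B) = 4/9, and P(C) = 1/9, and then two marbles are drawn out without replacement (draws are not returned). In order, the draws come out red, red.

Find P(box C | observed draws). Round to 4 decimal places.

0.1387

For each hypothesis, P(data | H) works out to: P(data | box A) = (3/5)(2/4) = 3/10; P(data | box B) = (8/12)(7/11) = 14/33; P(data | box C) = (7/10)(6/9) = 7/15.
The prior-weighted likelihoods are 4/9 · 3/10 = 2/15, 4/9 · 14/33 = 56/297, 1/9 · 7/15 = 7/135; summing to 37/99.
Therefore the posterior P(box C | data) = (7/135) / (37/99) = 77/555.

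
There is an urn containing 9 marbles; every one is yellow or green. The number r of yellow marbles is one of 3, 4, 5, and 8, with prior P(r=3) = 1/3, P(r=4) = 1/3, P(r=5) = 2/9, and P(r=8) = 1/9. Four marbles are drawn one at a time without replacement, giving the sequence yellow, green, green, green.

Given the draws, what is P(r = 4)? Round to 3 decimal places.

0.353

Under each hypothesis, the probability of the observed sequence is: P(data | r = 3) = (3/9)(6/8)(5/7)(4/6) = 0.11905; P(data | r = 4) = (4/9)(5/8)(4/7)(3/6) = 0.079365; P(data | r = 5) = (5/9)(4/8)(3/7)(2/6) = 0.039683; P(data | r = 8) = (8/9)(1/8)(0/7) = 0.
Weighting by the prior gives 1/3 · 0.11905 = 0.039683, 1/3 · 0.079365 = 0.026455, 2/9 · 0.039683 = 0.0088183, 1/9 · 0 = 0; summing to 0.074956.
Therefore the posterior P(r = 4 | data) = (0.026455) / (0.074956) = 0.35294.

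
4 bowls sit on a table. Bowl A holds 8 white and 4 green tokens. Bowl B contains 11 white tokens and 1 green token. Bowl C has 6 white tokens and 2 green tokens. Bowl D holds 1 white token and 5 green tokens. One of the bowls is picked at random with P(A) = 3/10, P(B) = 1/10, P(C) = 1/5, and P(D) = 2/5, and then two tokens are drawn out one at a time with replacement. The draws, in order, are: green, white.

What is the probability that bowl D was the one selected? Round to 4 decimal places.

0.3320

For each hypothesis, P(data | H) works out to: P(data | bowl A) = (4/12)(8/12) = 0.22222; P(data | bowl B) = (1/12)(11/12) = 0.076389; P(data | bowl C) = (2/8)(6/8) = 0.1875; P(data | bowl D) = (5/6)(1/6) = 0.13889.
Multiplying each by its prior: 3/10 · 0.22222 = 0.066667, 1/10 · 0.076389 = 0.0076389, 1/5 · 0.1875 = 0.0375, 2/5 · 0.13889 = 0.055556; with total 0.16736.
By Bayes' rule, P(bowl D | data) = (0.055556) / (0.16736) = 0.33195.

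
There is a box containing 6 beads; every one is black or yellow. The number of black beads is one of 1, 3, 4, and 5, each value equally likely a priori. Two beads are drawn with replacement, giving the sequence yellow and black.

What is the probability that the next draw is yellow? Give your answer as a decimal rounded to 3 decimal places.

The likelihood of the observed sequence under each hypothesis: P(data | r = 1) = (5/6)(1/6) = 5/36; P(data | r = 3) = (3/6)(3/6) = 1/4; P(data | r = 4) = (2/6)(4/6) = 2/9; P(data | r = 5) = (1/6)(5/6) = 5/36.
Multiplying each by its prior: 1/4 · 5/36 = 5/144, 1/4 · 1/4 = 1/16, 1/4 · 2/9 = 1/18, 1/4 · 5/36 = 5/144; with total 3/16.
The posterior is then P(r = 1 | data) = 5/27, P(r = 3 | data) = 1/3, P(r = 4 | data) = 8/27, P(r = 5 | data) = 5/27.
Averaging over the posterior, P(yellow next | data) = (5/6)(5/27) + (1/2)(1/3) + (1/3)(8/27) + (1/6)(5/27) = 73/162.

0.451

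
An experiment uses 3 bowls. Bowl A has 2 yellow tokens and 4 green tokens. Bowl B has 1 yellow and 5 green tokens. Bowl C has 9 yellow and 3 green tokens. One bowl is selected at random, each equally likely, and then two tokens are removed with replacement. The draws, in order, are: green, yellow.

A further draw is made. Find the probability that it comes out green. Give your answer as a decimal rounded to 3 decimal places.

The likelihood of the observed sequence under each hypothesis: P(data | bowl A) = (4/6)(2/6) = 2/9; P(data | bowl B) = (5/6)(1/6) = 5/36; P(data | bowl C) = (3/12)(9/12) = 3/16.
The prior-weighted likelihoods are 1/3 · 2/9 = 2/27, 1/3 · 5/36 = 5/108, 1/3 · 3/16 = 1/16; these sum to 79/432.
Dividing through by the total gives posterior P(bowl A | data) = 32/79, P(bowl B | data) = 20/79, P(bowl C | data) = 27/79.
Averaging over the posterior, P(green next | data) = (2/3)(32/79) + (5/6)(20/79) + (1/4)(27/79) = 179/316.

0.566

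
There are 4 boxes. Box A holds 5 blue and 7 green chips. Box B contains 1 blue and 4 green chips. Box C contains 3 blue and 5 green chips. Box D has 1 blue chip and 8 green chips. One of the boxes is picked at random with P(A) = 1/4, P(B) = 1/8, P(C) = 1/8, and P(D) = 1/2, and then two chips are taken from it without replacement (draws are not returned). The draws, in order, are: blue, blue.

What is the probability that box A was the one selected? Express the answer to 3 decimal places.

The likelihood of the observed sequence under each hypothesis: P(data | box A) = (5/12)(4/11) = 0.15152; P(data | box B) = (1/5)(0/4) = 0; P(data | box C) = (3/8)(2/7) = 0.10714; P(data | box D) = (1/9)(0/8) = 0.
Multiplying each by its prior: 1/4 · 0.15152 = 0.037879, 1/8 · 0 = 0, 1/8 · 0.10714 = 0.013393, 1/2 · 0 = 0; with total 0.051272.
Therefore the posterior P(box A | data) = (0.037879) / (0.051272) = 0.73879.

0.739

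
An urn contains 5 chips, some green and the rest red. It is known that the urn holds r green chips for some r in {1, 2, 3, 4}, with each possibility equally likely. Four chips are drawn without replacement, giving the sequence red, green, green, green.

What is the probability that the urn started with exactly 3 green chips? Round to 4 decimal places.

Compute the likelihood of the observed sequence for each case: P(data | r = 1) = (4/5)(1/4)(0/3) = 0; P(data | r = 2) = (3/5)(2/4)(1/3)(0/2) = 0; P(data | r = 3) = (2/5)(3/4)(2/3)(1/2) = 1/10; P(data | r = 4) = (1/5)(4/4)(3/3)(2/2) = 1/5.
Weighting by the prior gives 1/4 · 0 = 0, 1/4 · 0 = 0, 1/4 · 1/10 = 1/40, 1/4 · 1/5 = 1/20; summing to 3/40.
So P(r = 3 | data) = (1/40) / (3/40) = 1/3.

0.3333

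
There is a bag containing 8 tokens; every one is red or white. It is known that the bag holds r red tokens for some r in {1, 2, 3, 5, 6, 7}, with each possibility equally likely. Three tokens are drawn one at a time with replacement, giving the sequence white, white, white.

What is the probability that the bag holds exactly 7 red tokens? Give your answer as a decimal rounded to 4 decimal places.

0.0014

Compute the likelihood of the observed sequence for each case: P(data | r = 1) = (7/8)(7/8)(7/8) = 0.66992; P(data | r = 2) = (6/8)(6/8)(6/8) = 0.42188; P(data | r = 3) = (5/8)(5/8)(5/8) = 0.24414; P(data | r = 5) = (3/8)(3/8)(3/8) = 0.052734; P(data | r = 6) = (2/8)(2/8)(2/8) = 0.015625; P(data | r = 7) = (1/8)(1/8)(1/8) = 0.0019531.
The prior-weighted likelihoods are 1/6 · 0.66992 = 0.11165, 1/6 · 0.42188 = 0.070312, 1/6 · 0.24414 = 0.04069, 1/6 · 0.052734 = 0.0087891, 1/6 · 0.015625 = 0.0026042, 1/6 · 0.0019531 = 0.00032552; these sum to 0.23438.
Hence P(r = 7 | data) = (0.00032552) / (0.23438) = 0.0013889.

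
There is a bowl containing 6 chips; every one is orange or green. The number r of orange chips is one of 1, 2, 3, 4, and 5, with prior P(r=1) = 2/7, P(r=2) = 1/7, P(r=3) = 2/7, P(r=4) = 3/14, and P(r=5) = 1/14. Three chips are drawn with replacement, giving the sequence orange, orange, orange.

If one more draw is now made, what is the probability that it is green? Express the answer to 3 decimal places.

0.343

The likelihood of the observed sequence under each hypothesis: P(data | r = 1) = (1/6)(1/6)(1/6) = 0.0046296; P(data | r = 2) = (2/6)(2/6)(2/6) = 0.037037; P(data | r = 3) = (3/6)(3/6)(3/6) = 0.125; P(data | r = 4) = (4/6)(4/6)(4/6) = 0.2963; P(data | r = 5) = (5/6)(5/6)(5/6) = 0.5787.
The prior-weighted likelihoods are 2/7 · 0.0046296 = 0.0013228, 1/7 · 0.037037 = 0.005291, 2/7 · 0.125 = 0.035714, 3/14 · 0.2963 = 0.063492, 1/14 · 0.5787 = 0.041336; these sum to 0.14716.
Normalising, the posterior is P(r = 1 | data) = 0.0089888, P(r = 2 | data) = 0.035955, P(r = 3 | data) = 0.2427, P(r = 4 | data) = 0.43146, P(r = 5 | data) = 0.2809.
Averaging over the posterior, P(green next | data) = (5/6)(0.0089888) + (2/3)(0.035955) + (1/2)(0.2427) + (1/3)(0.43146) + (1/6)(0.2809) = 0.34345.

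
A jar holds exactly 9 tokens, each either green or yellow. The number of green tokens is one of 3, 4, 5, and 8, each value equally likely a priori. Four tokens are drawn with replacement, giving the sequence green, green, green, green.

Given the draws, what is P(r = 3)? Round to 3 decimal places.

0.016

For each hypothesis, P(data | H) works out to: P(data | r = 3) = (3/9)(3/9)(3/9)(3/9) = 0.012346; P(data | r = 4) = (4/9)(4/9)(4/9)(4/9) = 0.039018; P(data | r = 5) = (5/9)(5/9)(5/9)(5/9) = 0.09526; P(data | r = 8) = (8/9)(8/9)(8/9)(8/9) = 0.6243.
Weighting by the prior gives 1/4 · 0.012346 = 0.0030864, 1/4 · 0.039018 = 0.0097546, 1/4 · 0.09526 = 0.023815, 1/4 · 0.6243 = 0.15607; with total 0.19273.
So P(r = 3 | data) = (0.0030864) / (0.19273) = 0.016014.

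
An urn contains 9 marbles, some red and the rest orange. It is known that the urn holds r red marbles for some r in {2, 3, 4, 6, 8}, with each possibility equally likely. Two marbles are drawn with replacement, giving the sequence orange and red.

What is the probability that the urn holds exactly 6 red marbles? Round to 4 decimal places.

Under each hypothesis, the probability of the observed sequence is: P(data | r = 2) = (7/9)(2/9) = 14/81; P(data | r = 3) = (6/9)(3/9) = 2/9; P(data | r = 4) = (5/9)(4/9) = 20/81; P(data | r = 6) = (3/9)(6/9) = 2/9; P(data | r = 8) = (1/9)(8/9) = 8/81.
The prior-weighted likelihoods are 1/5 · 14/81 = 14/405, 1/5 · 2/9 = 2/45, 1/5 · 20/81 = 4/81, 1/5 · 2/9 = 2/45, 1/5 · 8/81 = 8/405; summing to 26/135.
Hence P(r = 6 | data) = (2/45) / (26/135) = 3/13.

0.2308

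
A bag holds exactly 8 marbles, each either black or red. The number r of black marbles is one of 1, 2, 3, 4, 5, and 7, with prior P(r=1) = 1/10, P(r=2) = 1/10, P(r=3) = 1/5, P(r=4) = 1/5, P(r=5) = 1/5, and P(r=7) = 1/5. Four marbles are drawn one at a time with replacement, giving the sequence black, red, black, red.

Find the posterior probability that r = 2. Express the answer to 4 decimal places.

The likelihood of the observed sequence under each hypothesis: P(data | r = 1) = (1/8)(7/8)(1/8)(7/8) = 0.011963; P(data | r = 2) = (2/8)(6/8)(2/8)(6/8) = 0.035156; P(data | r = 3) = (3/8)(5/8)(3/8)(5/8) = 0.054932; P(data | r = 4) = (4/8)(4/8)(4/8)(4/8) = 0.0625; P(data | r = 5) = (5/8)(3/8)(5/8)(3/8) = 0.054932; P(data | r = 7) = (7/8)(1/8)(7/8)(1/8) = 0.011963.
Weighting by the prior gives 1/10 · 0.011963 = 0.0011963, 1/10 · 0.035156 = 0.0035156, 1/5 · 0.054932 = 0.010986, 1/5 · 0.0625 = 0.0125, 1/5 · 0.054932 = 0.010986, 1/5 · 0.011963 = 0.0023926; with total 0.041577.
So P(r = 2 | data) = (0.0035156) / (0.041577) = 0.084557.

0.0846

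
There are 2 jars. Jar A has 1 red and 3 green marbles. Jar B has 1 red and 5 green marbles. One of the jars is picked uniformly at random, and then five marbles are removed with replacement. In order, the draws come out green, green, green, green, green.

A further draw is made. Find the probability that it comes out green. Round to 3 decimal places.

The likelihood of the observed sequence under each hypothesis: P(data | jar A) = (3/4)(3/4)(3/4)(3/4)(3/4) = 0.2373; P(data | jar B) = (5/6)(5/6)(5/6)(5/6)(5/6) = 0.40188.
Weighting by the prior gives 1/2 · 0.2373 = 0.11865, 1/2 · 0.40188 = 0.20094; summing to 0.31959.
The posterior is then P(jar A | data) = 0.37126, P(jar B | data) = 0.62874.
Averaging over the posterior, P(green next | data) = (3/4)(0.37126) + (5/6)(0.62874) = 0.80239.

0.802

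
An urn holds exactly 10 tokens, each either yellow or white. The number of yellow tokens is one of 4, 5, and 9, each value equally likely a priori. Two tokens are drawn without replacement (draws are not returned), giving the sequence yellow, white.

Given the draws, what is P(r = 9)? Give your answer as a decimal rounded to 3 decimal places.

The likelihood of the observed sequence under each hypothesis: P(data | r = 4) = (4/10)(6/9) = 4/15; P(data | r = 5) = (5/10)(5/9) = 5/18; P(data | r = 9) = (9/10)(1/9) = 1/10.
Weighting by the prior gives 1/3 · 4/15 = 4/45, 1/3 · 5/18 = 5/54, 1/3 · 1/10 = 1/30; summing to 29/135.
By Bayes' rule, P(r = 9 | data) = (1/30) / (29/135) = 9/58.

0.155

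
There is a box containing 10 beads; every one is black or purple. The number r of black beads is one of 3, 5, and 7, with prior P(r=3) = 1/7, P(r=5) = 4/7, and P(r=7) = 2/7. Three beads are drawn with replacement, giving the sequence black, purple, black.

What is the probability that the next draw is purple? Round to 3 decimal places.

Under each hypothesis, the probability of the observed sequence is: P(data | r = 3) = (3/10)(7/10)(3/10) = 0.063; P(data | r = 5) = (5/10)(5/10)(5/10) = 0.125; P(data | r = 7) = (7/10)(3/10)(7/10) = 0.147.
Weighting by the prior gives 1/7 · 0.063 = 0.009, 4/7 · 0.125 = 0.071429, 2/7 · 0.147 = 0.042; with total 0.12243.
The posterior is then P(r = 3 | data) = 0.073512, P(r = 5 | data) = 0.58343, P(r = 7 | data) = 0.34306.
So P(purple next | data) = Σ P(purple next | H) P(H | data) = (7/10)(0.073512) + (1/2)(0.58343) + (3/10)(0.34306) = 0.44609.

0.446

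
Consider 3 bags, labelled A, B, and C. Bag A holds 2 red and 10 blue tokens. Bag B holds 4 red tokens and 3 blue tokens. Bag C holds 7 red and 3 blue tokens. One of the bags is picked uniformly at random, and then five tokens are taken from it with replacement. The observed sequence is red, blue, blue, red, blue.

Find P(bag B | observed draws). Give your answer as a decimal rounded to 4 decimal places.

0.4673

Compute the likelihood of the observed sequence for each case: P(data | bag A) = (2/12)(10/12)(10/12)(2/12)(10/12) = 0.016075; P(data | bag B) = (4/7)(3/7)(3/7)(4/7)(3/7) = 0.025704; P(data | bag C) = (7/10)(3/10)(3/10)(7/10)(3/10) = 0.01323.
Multiplying each by its prior: 1/3 · 0.016075 = 0.0053584, 1/3 · 0.025704 = 0.0085679, 1/3 · 0.01323 = 0.00441; summing to 0.018336.
By Bayes' rule, P(bag B | data) = (0.0085679) / (0.018336) = 0.46726.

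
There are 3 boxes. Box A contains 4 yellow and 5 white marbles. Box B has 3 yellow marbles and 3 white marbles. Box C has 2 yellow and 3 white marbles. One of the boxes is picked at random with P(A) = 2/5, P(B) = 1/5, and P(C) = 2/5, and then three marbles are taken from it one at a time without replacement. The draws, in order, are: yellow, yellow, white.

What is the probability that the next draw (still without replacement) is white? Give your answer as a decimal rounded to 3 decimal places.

For each hypothesis, P(data | H) works out to: P(data | box A) = (4/9)(3/8)(5/7) = 0.11905; P(data | box B) = (3/6)(2/5)(3/4) = 0.15; P(data | box C) = (2/5)(1/4)(3/3) = 0.1.
The prior-weighted likelihoods are 2/5 · 0.11905 = 0.047619, 1/5 · 0.15 = 0.03, 2/5 · 0.1 = 0.04; summing to 0.11762.
The posterior is then P(box A | data) = 0.40486, P(box B | data) = 0.25506, P(box C | data) = 0.34008.
So P(white next | data) = Σ P(white next | H) P(H | data) = (2/3)(0.40486) + (2/3)(0.25506) + (1)(0.34008) = 0.78003.

0.780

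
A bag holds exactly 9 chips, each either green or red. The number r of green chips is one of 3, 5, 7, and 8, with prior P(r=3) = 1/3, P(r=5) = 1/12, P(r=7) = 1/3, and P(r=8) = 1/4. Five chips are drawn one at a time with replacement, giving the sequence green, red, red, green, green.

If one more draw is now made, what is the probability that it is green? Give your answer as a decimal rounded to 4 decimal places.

For each hypothesis, P(data | H) works out to: P(data | r = 3) = (3/9)(6/9)(6/9)(3/9)(3/9) = 0.016461; P(data | r = 5) = (5/9)(4/9)(4/9)(5/9)(5/9) = 0.03387; P(data | r = 7) = (7/9)(2/9)(2/9)(7/9)(7/9) = 0.023235; P(data | r = 8) = (8/9)(1/9)(1/9)(8/9)(8/9) = 0.0086708.
The prior-weighted likelihoods are 1/3 · 0.016461 = 0.005487, 1/12 · 0.03387 = 0.0028225, 1/3 · 0.023235 = 0.007745, 1/4 · 0.0086708 = 0.0021677; with total 0.018222.
The posterior is then P(r = 3 | data) = 0.30112, P(r = 5 | data) = 0.15489, P(r = 7 | data) = 0.42503, P(r = 8 | data) = 0.11896.
So P(green next | data) = Σ P(green next | H) P(H | data) = (1/3)(0.30112) + (5/9)(0.15489) + (7/9)(0.42503) + (8/9)(0.11896) = 0.62275.

0.6227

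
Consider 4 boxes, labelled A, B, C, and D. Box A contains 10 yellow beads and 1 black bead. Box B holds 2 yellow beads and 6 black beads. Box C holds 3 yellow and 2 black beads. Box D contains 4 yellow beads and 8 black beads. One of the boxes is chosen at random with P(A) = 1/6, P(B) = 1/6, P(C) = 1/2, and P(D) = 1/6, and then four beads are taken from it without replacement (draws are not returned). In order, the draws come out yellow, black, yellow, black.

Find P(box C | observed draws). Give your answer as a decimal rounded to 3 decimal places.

Under each hypothesis, the probability of the observed sequence is: P(data | box A) = (10/11)(1/10)(9/9)(0/8) = 0; P(data | box B) = (2/8)(6/7)(1/6)(5/5) = 0.035714; P(data | box C) = (3/5)(2/4)(2/3)(1/2) = 0.1; P(data | box D) = (4/12)(8/11)(3/10)(7/9) = 0.056566.
The prior-weighted likelihoods are 1/6 · 0 = 0, 1/6 · 0.035714 = 0.0059524, 1/2 · 0.1 = 0.05, 1/6 · 0.056566 = 0.0094276; with total 0.06538.
Hence P(box C | data) = (0.05) / (0.06538) = 0.76476.

0.765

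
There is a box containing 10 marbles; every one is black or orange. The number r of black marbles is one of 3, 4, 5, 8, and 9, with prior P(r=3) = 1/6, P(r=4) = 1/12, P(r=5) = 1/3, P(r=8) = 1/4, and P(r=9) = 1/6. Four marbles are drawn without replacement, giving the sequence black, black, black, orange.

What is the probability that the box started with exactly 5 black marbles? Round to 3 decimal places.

0.270

Under each hypothesis, the probability of the observed sequence is: P(data | r = 3) = (3/10)(2/9)(1/8)(7/7) = 1/120; P(data | r = 4) = (4/10)(3/9)(2/8)(6/7) = 1/35; P(data | r = 5) = (5/10)(4/9)(3/8)(5/7) = 5/84; P(data | r = 8) = (8/10)(7/9)(6/8)(2/7) = 2/15; P(data | r = 9) = (9/10)(8/9)(7/8)(1/7) = 1/10.
The prior-weighted likelihoods are 1/6 · 1/120 = 1/720, 1/12 · 1/35 = 1/420, 1/3 · 5/84 = 5/252, 1/4 · 2/15 = 1/30, 1/6 · 1/10 = 1/60; with total 53/720.
So P(r = 5 | data) = (5/252) / (53/720) = 100/371.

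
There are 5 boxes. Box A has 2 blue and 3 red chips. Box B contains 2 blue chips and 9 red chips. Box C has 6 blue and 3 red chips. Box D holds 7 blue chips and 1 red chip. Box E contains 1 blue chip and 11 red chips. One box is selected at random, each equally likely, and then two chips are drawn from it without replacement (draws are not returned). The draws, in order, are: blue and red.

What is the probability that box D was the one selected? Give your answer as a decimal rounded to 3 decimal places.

Compute the likelihood of the observed sequence for each case: P(data | box A) = (2/5)(3/4) = 0.3; P(data | box B) = (2/11)(9/10) = 0.16364; P(data | box C) = (6/9)(3/8) = 0.25; P(data | box D) = (7/8)(1/7) = 0.125; P(data | box E) = (1/12)(11/11) = 0.083333.
Weighting by the prior gives 1/5 · 0.3 = 0.06, 1/5 · 0.16364 = 0.032727, 1/5 · 0.25 = 0.05, 1/5 · 0.125 = 0.025, 1/5 · 0.083333 = 0.016667; these sum to 0.18439.
Therefore the posterior P(box D | data) = (0.025) / (0.18439) = 0.13558.

0.136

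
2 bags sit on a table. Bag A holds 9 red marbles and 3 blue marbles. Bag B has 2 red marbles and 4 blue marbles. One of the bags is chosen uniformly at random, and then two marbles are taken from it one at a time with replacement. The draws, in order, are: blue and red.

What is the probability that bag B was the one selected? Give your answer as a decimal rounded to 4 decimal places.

Compute the likelihood of the observed sequence for each case: P(data | bag A) = (3/12)(9/12) = 3/16; P(data | bag B) = (4/6)(2/6) = 2/9.
Multiplying each by its prior: 1/2 · 3/16 = 3/32, 1/2 · 2/9 = 1/9; these sum to 59/288.
Hence P(bag B | data) = (1/9) / (59/288) = 32/59.

0.5424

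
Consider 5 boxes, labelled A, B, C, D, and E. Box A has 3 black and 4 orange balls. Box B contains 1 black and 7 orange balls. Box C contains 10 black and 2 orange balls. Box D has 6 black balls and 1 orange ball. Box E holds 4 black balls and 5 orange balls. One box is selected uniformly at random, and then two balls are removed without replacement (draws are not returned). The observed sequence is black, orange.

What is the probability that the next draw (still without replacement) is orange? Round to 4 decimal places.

0.4785

Compute the likelihood of the observed sequence for each case: P(data | box A) = (3/7)(4/6) = 0.28571; P(data | box B) = (1/8)(7/7) = 0.125; P(data | box C) = (10/12)(2/11) = 0.15152; P(data | box D) = (6/7)(1/6) = 0.14286; P(data | box E) = (4/9)(5/8) = 0.27778.
The prior-weighted likelihoods are 1/5 · 0.28571 = 0.057143, 1/5 · 0.125 = 0.025, 1/5 · 0.15152 = 0.030303, 1/5 · 0.14286 = 0.028571, 1/5 · 0.27778 = 0.055556; summing to 0.19657.
Normalising, the posterior is P(box A | data) = 0.2907, P(box B | data) = 0.12718, P(box C | data) = 0.15416, P(box D | data) = 0.14535, P(box E | data) = 0.28262.
So P(orange next | data) = Σ P(orange next | H) P(H | data) = (3/5)(0.2907) + (1)(0.12718) + (1/10)(0.15416) + (0)(0.14535) + (4/7)(0.28262) = 0.47851.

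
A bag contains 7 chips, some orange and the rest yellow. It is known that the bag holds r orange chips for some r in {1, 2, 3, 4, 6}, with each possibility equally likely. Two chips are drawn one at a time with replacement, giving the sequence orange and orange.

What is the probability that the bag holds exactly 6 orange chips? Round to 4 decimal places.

Compute the likelihood of the observed sequence for each case: P(data | r = 1) = (1/7)(1/7) = 1/49; P(data | r = 2) = (2/7)(2/7) = 4/49; P(data | r = 3) = (3/7)(3/7) = 9/49; P(data | r = 4) = (4/7)(4/7) = 16/49; P(data | r = 6) = (6/7)(6/7) = 36/49.
Weighting by the prior gives 1/5 · 1/49 = 1/245, 1/5 · 4/49 = 4/245, 1/5 · 9/49 = 9/245, 1/5 · 16/49 = 16/245, 1/5 · 36/49 = 36/245; summing to 66/245.
So P(r = 6 | data) = (36/245) / (66/245) = 6/11.

0.5455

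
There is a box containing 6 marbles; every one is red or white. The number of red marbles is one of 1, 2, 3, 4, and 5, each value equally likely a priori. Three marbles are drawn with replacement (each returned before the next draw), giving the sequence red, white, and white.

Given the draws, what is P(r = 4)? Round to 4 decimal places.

0.1524

Under each hypothesis, the probability of the observed sequence is: P(data | r = 1) = (1/6)(5/6)(5/6) = 25/216; P(data | r = 2) = (2/6)(4/6)(4/6) = 4/27; P(data | r = 3) = (3/6)(3/6)(3/6) = 1/8; P(data | r = 4) = (4/6)(2/6)(2/6) = 2/27; P(data | r = 5) = (5/6)(1/6)(1/6) = 5/216.
Multiplying each by its prior: 1/5 · 25/216 = 5/216, 1/5 · 4/27 = 4/135, 1/5 · 1/8 = 1/40, 1/5 · 2/27 = 2/135, 1/5 · 5/216 = 1/216; these sum to 7/72.
Therefore the posterior P(r = 4 | data) = (2/135) / (7/72) = 16/105.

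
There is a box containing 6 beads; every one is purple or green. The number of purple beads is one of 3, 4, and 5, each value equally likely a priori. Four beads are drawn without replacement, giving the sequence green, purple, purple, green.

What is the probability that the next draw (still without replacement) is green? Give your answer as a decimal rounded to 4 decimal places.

0.3000

The likelihood of the observed sequence under each hypothesis: P(data | r = 3) = (3/6)(3/5)(2/4)(2/3) = 1/10; P(data | r = 4) = (2/6)(4/5)(3/4)(1/3) = 1/15; P(data | r = 5) = (1/6)(5/5)(4/4)(0/3) = 0.
Weighting by the prior gives 1/3 · 1/10 = 1/30, 1/3 · 1/15 = 1/45, 1/3 · 0 = 0; these sum to 1/18.
Dividing through by the total gives posterior P(r = 3 | data) = 3/5, P(r = 4 | data) = 2/5, P(r = 5 | data) = 0.
So P(green next | data) = Σ P(green next | H) P(H | data) = (1/2)(3/5) + (0)(2/5) = 3/10.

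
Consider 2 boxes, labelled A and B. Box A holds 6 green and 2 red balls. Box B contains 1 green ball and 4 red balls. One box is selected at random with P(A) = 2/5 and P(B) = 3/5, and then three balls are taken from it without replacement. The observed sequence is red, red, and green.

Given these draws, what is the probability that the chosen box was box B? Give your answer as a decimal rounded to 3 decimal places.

Compute the likelihood of the observed sequence for each case: P(data | box A) = (2/8)(1/7)(6/6) = 1/28; P(data | box B) = (4/5)(3/4)(1/3) = 1/5.
Multiplying each by its prior: 2/5 · 1/28 = 1/70, 3/5 · 1/5 = 3/25; summing to 47/350.
So P(box B | data) = (3/25) / (47/350) = 42/47.

0.894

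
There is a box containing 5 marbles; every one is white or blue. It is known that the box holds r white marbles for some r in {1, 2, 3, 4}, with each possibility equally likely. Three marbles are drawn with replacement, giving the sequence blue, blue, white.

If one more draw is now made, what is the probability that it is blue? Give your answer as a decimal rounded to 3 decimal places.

Under each hypothesis, the probability of the observed sequence is: P(data | r = 1) = (4/5)(4/5)(1/5) = 16/125; P(data | r = 2) = (3/5)(3/5)(2/5) = 18/125; P(data | r = 3) = (2/5)(2/5)(3/5) = 12/125; P(data | r = 4) = (1/5)(1/5)(4/5) = 4/125.
The prior-weighted likelihoods are 1/4 · 16/125 = 4/125, 1/4 · 18/125 = 9/250, 1/4 · 12/125 = 3/125, 1/4 · 4/125 = 1/125; summing to 1/10.
The posterior is then P(r = 1 | data) = 8/25, P(r = 2 | data) = 9/25, P(r = 3 | data) = 6/25, P(r = 4 | data) = 2/25.
The predictive probability is P(blue next | data) = (4/5)(8/25) + (3/5)(9/25) + (2/5)(6/25) + (1/5)(2/25) = 73/125.

0.584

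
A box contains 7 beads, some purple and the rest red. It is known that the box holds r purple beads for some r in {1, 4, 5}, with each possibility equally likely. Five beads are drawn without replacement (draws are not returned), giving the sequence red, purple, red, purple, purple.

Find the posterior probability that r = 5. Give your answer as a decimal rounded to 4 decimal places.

Compute the likelihood of the observed sequence for each case: P(data | r = 1) = (6/7)(1/6)(5/5)(0/4) = 0; P(data | r = 4) = (3/7)(4/6)(2/5)(3/4)(2/3) = 2/35; P(data | r = 5) = (2/7)(5/6)(1/5)(4/4)(3/3) = 1/21.
Weighting by the prior gives 1/3 · 0 = 0, 1/3 · 2/35 = 2/105, 1/3 · 1/21 = 1/63; with total 11/315.
Therefore the posterior P(r = 5 | data) = (1/63) / (11/315) = 5/11.

0.4545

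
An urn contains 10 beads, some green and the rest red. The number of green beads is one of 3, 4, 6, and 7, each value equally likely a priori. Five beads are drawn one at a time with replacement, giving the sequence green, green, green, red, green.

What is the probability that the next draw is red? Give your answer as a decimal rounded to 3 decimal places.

0.383

The likelihood of the observed sequence under each hypothesis: P(data | r = 3) = (3/10)(3/10)(3/10)(7/10)(3/10) = 0.00567; P(data | r = 4) = (4/10)(4/10)(4/10)(6/10)(4/10) = 0.01536; P(data | r = 6) = (6/10)(6/10)(6/10)(4/10)(6/10) = 0.05184; P(data | r = 7) = (7/10)(7/10)(7/10)(3/10)(7/10) = 0.07203.
Multiplying each by its prior: 1/4 · 0.00567 = 0.0014175, 1/4 · 0.01536 = 0.00384, 1/4 · 0.05184 = 0.01296, 1/4 · 0.07203 = 0.018007; summing to 0.036225.
The posterior is then P(r = 3 | data) = 0.03913, P(r = 4 | data) = 0.106, P(r = 6 | data) = 0.35776, P(r = 7 | data) = 0.4971.
Averaging over the posterior, P(red next | data) = (7/10)(0.03913) + (3/5)(0.106) + (2/5)(0.35776) + (3/10)(0.4971) = 0.38323.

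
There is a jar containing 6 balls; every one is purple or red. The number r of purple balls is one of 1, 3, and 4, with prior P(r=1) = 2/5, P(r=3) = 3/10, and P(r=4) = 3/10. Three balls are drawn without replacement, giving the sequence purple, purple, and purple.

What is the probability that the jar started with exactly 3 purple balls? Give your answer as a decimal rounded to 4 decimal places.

For each hypothesis, P(data | H) works out to: P(data | r = 1) = (1/6)(0/5) = 0; P(data | r = 3) = (3/6)(2/5)(1/4) = 1/20; P(data | r = 4) = (4/6)(3/5)(2/4) = 1/5.
Multiplying each by its prior: 2/5 · 0 = 0, 3/10 · 1/20 = 3/200, 3/10 · 1/5 = 3/50; summing to 3/40.
Therefore the posterior P(r = 3 | data) = (3/200) / (3/40) = 1/5.

0.2000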